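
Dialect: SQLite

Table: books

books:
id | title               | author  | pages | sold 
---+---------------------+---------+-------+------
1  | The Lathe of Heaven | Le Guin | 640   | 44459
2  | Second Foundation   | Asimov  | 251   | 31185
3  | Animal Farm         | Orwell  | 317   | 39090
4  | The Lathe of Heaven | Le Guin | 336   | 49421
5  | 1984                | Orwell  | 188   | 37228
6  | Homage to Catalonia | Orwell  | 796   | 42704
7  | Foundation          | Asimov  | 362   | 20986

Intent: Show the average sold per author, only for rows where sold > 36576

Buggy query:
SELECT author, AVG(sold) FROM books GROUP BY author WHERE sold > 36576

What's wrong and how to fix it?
Bug: Row-level WHERE must come before GROUP BY in the clause order

Fix: Move the WHERE clause before GROUP BY

Corrected query:
SELECT author, AVG(sold) FROM books WHERE sold > 36576 GROUP BY author

Result:
author  | AVG(sold)
--------+----------
Le Guin | 46940    
Orwell  | 39674    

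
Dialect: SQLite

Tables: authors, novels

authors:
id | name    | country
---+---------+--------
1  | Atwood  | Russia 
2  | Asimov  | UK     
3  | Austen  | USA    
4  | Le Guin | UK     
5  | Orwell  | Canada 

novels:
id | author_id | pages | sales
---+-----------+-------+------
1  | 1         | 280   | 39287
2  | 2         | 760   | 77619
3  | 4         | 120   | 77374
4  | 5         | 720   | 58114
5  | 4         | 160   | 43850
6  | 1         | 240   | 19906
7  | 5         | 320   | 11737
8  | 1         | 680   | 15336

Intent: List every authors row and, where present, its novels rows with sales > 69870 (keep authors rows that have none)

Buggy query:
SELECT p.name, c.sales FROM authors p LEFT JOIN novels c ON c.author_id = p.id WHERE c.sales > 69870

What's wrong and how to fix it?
Bug: Filtering c.sales in WHERE discards the NULL rows produced by LEFT JOIN, turning it into an inner join

Fix: Move the right-table condition into the ON clause so unmatched parents are kept

Corrected query:
SELECT p.name, c.sales FROM authors p LEFT JOIN novels c ON c.author_id = p.id AND c.sales > 69870

Result:
name    | sales
--------+------
Atwood  | NULL 
Asimov  | 77619
Austen  | NULL 
Le Guin | 77374
Orwell  | NULL 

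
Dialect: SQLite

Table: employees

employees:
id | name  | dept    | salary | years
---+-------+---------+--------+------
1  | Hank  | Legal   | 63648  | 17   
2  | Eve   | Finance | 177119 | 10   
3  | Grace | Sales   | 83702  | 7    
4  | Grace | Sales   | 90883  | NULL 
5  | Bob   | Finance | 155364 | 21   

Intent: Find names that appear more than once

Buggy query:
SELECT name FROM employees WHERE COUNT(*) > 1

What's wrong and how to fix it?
Bug: WHERE can't reference COUNT(*); aggregates are computed after WHERE

Fix: GROUP BY name, then filter groups with HAVING COUNT(*) > 1

Corrected query:
SELECT name FROM employees GROUP BY name HAVING COUNT(*) > 1

Result:
name 
-----
Grace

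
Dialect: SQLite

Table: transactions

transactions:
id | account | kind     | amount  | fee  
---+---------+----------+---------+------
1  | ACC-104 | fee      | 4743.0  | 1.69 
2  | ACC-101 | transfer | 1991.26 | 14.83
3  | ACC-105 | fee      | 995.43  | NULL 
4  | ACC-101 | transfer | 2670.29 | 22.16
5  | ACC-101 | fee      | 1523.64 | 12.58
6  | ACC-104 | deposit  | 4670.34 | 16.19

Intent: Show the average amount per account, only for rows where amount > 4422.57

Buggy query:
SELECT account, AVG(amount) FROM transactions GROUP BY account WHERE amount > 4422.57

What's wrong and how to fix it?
Bug: WHERE cannot follow GROUP BY

Fix: Move the WHERE clause before GROUP BY

Corrected query:
SELECT account, AVG(amount) FROM transactions WHERE amount > 4422.57 GROUP BY account

Result:
account | AVG(amount)
--------+------------
ACC-104 | 4706.67    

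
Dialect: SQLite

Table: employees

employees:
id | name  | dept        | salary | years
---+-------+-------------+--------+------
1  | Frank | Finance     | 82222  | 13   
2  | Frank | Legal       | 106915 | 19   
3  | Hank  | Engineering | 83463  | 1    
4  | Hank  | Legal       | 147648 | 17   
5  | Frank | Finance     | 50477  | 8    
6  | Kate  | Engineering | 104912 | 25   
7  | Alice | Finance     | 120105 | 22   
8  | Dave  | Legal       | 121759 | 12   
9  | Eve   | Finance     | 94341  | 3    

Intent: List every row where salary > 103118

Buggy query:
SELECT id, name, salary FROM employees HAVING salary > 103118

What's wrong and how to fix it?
Bug: HAVING filters the output of aggregation, but this query has no GROUP BY and no aggregate functions, so SQLite rejects it (HAVING clause on a non-aggregate query); the condition here is per row

Fix: Replace HAVING with WHERE since the condition applies to individual rows

Corrected query:
SELECT id, name, salary FROM employees WHERE salary > 103118

Result:
id | name  | salary
---+-------+-------
2  | Frank | 106915
4  | Hank  | 147648
6  | Kate  | 104912
7  | Alice | 120105
8  | Dave  | 121759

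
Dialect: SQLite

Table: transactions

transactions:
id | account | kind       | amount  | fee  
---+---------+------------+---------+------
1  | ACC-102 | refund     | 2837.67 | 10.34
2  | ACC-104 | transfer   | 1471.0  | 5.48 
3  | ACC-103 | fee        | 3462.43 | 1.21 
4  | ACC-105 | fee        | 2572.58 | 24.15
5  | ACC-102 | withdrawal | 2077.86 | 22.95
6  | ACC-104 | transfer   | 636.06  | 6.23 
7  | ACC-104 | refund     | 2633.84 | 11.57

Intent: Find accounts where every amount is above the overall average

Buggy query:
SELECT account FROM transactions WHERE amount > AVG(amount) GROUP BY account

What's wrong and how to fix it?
Bug: AVG() is an aggregate; it can't sit directly in WHERE

Fix: Use a subquery for AVG and a HAVING MIN(...) filter so the condition holds for every row in the group

Corrected query:
SELECT account FROM transactions GROUP BY account HAVING MIN(amount) > (SELECT AVG(amount) FROM transactions)

Result:
account
-------
ACC-103
ACC-105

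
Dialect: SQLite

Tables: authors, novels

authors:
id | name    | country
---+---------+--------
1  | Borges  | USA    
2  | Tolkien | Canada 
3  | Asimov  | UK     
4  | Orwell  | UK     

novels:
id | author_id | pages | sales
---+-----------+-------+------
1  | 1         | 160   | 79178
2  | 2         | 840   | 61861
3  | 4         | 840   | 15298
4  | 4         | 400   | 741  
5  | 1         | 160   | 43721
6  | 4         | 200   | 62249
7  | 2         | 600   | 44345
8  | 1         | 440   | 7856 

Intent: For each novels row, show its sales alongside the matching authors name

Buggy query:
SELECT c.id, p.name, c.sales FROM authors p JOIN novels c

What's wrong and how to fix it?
Bug: Missing join condition: each novels row is matched to all authors rows instead of just its own

Fix: Specify the join condition linking the foreign key to the parent id

Corrected query:
SELECT c.id, p.name, c.sales FROM authors p JOIN novels c ON c.author_id = p.id

Result:
id | name    | sales
---+---------+------
1  | Borges  | 79178
2  | Tolkien | 61861
3  | Orwell  | 15298
4  | Orwell  | 741  
5  | Borges  | 43721
6  | Orwell  | 62249
7  | Tolkien | 44345
8  | Borges  | 7856 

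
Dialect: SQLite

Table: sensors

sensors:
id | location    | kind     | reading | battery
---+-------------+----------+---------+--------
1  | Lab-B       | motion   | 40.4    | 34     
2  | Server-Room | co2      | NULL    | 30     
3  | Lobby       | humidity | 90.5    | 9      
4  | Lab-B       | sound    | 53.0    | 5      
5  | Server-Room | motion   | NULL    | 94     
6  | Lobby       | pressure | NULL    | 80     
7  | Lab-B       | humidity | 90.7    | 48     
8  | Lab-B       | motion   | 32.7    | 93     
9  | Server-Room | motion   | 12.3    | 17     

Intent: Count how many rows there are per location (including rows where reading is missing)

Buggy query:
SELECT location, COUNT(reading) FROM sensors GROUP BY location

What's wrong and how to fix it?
Bug: COUNT(reading) skips NULLs, so groups with missing reading are undercounted

Fix: Replace COUNT(reading) with COUNT(*)

Corrected query:
SELECT location, COUNT(*) FROM sensors GROUP BY location

Result:
location    | COUNT(*)
------------+---------
Lab-B       | 4       
Lobby       | 2       
Server-Room | 3       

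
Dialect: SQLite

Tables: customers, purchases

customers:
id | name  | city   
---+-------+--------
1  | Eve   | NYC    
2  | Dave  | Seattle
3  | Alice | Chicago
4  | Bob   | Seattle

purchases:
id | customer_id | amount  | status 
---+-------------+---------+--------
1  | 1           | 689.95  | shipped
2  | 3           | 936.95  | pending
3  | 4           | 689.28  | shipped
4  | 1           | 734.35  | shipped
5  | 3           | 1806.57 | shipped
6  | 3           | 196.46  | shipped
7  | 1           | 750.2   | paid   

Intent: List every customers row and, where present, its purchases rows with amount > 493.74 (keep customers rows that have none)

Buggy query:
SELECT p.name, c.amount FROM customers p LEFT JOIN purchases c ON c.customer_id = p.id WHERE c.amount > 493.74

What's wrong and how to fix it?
Bug: A WHERE condition on the right-hand table after LEFT JOIN drops unmatched parents

Fix: Move the right-table condition into the ON clause so unmatched parents are kept

Corrected query:
SELECT p.name, c.amount FROM customers p LEFT JOIN purchases c ON c.customer_id = p.id AND c.amount > 493.74

Result:
name  | amount 
------+--------
Eve   | 689.95 
Eve   | 734.35 
Eve   | 750.2  
Dave  | NULL   
Alice | 936.95 
Alice | 1806.57
Bob   | 689.28 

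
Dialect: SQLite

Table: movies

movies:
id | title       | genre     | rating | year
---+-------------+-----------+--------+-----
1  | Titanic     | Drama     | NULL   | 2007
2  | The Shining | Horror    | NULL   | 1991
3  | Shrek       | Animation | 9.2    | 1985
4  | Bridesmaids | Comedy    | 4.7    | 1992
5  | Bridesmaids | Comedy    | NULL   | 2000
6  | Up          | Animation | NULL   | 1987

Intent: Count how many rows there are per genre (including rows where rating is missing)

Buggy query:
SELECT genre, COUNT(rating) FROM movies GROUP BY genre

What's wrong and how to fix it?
Bug: COUNT(column) counts non-NULL values only; rows with NULL rating aren't counted

Fix: Replace COUNT(rating) with COUNT(*)

Corrected query:
SELECT genre, COUNT(*) FROM movies GROUP BY genre

Result:
genre     | COUNT(*)
----------+---------
Animation | 2       
Comedy    | 2       
Drama     | 1       
Horror    | 1       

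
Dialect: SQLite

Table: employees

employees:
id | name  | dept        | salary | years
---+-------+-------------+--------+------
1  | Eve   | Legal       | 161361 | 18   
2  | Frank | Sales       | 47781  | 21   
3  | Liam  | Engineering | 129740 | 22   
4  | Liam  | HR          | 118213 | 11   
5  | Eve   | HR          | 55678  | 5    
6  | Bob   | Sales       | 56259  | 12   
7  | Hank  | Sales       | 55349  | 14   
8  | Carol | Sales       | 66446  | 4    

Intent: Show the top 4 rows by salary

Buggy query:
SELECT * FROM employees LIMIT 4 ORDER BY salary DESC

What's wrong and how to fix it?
Bug: LIMIT must come after ORDER BY

Fix: Swap the clauses: ORDER BY first, then LIMIT

Corrected query:
SELECT * FROM employees ORDER BY salary DESC LIMIT 4

Result:
id | name  | dept        | salary | years
---+-------+-------------+--------+------
1  | Eve   | Legal       | 161361 | 18   
3  | Liam  | Engineering | 129740 | 22   
4  | Liam  | HR          | 118213 | 11   
8  | Carol | Sales       | 66446  | 4    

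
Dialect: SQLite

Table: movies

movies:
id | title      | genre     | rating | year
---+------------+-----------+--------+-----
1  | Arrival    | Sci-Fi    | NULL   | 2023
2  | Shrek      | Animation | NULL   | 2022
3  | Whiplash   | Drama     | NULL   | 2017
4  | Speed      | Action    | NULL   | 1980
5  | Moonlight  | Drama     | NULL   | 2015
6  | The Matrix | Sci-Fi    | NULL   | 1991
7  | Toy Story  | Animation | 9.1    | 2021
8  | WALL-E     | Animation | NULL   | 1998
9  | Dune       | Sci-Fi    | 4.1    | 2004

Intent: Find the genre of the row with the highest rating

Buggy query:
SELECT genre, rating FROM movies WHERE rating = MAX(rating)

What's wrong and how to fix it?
Bug: WHERE is evaluated per row; an aggregate over the whole table isn't defined there

Fix: Use a subquery: WHERE rating = (SELECT MAX(rating) FROM movies)

Corrected query:
SELECT genre, rating FROM movies WHERE rating = (SELECT MAX(rating) FROM movies)

Result:
genre     | rating
----------+-------
Animation | 9.1   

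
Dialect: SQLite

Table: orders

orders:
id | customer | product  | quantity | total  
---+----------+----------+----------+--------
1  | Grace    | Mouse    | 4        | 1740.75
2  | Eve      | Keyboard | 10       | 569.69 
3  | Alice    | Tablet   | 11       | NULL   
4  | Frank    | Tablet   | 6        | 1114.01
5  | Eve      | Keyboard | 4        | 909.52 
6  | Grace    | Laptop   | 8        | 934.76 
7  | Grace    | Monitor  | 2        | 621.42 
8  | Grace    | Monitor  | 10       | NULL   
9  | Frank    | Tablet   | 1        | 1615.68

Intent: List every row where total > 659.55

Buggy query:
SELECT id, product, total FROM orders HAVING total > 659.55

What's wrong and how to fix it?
Bug: This is a non-aggregate query (no GROUP BY, no aggregates), so in SQLite the HAVING clause is invalid here; a row-level condition belongs in WHERE

Fix: Replace HAVING with WHERE since the condition applies to individual rows

Corrected query:
SELECT id, product, total FROM orders WHERE total > 659.55

Result:
id | product  | total  
---+----------+--------
1  | Mouse    | 1740.75
4  | Tablet   | 1114.01
5  | Keyboard | 909.52 
6  | Laptop   | 934.76 
9  | Tablet   | 1615.68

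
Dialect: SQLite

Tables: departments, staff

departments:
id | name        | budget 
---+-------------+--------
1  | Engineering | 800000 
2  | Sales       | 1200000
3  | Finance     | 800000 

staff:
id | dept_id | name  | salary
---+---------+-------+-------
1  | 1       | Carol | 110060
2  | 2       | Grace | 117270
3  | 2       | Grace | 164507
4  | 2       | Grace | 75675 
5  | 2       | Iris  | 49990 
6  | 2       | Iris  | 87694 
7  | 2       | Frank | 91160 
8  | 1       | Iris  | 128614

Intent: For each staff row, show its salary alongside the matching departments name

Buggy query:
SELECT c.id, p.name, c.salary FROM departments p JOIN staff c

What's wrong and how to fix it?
Bug: Missing join condition: each staff row is matched to all departments rows instead of just its own

Fix: Specify the join condition linking the foreign key to the parent id

Corrected query:
SELECT c.id, p.name, c.salary FROM departments p JOIN staff c ON c.dept_id = p.id

Result:
id | name        | salary
---+-------------+-------
1  | Engineering | 110060
2  | Sales       | 117270
3  | Sales       | 164507
4  | Sales       | 75675 
5  | Sales       | 49990 
6  | Sales       | 87694 
7  | Sales       | 91160 
8  | Engineering | 128614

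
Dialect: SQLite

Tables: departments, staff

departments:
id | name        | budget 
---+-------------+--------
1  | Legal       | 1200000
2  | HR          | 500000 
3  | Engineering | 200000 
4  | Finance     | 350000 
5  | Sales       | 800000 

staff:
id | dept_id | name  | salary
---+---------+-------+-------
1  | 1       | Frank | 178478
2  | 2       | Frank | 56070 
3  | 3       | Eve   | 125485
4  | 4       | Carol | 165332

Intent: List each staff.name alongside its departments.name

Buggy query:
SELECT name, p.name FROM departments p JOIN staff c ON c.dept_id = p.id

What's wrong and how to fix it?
Bug: 'name' exists in both joined tables, so the database can't tell which one is meant

Fix: Prefix ambiguous columns with the table alias

Corrected query:
SELECT c.name, p.name FROM departments p JOIN staff c ON c.dept_id = p.id

Result:
name  | name       
------+------------
Frank | Legal      
Frank | HR         
Eve   | Engineering
Carol | Finance    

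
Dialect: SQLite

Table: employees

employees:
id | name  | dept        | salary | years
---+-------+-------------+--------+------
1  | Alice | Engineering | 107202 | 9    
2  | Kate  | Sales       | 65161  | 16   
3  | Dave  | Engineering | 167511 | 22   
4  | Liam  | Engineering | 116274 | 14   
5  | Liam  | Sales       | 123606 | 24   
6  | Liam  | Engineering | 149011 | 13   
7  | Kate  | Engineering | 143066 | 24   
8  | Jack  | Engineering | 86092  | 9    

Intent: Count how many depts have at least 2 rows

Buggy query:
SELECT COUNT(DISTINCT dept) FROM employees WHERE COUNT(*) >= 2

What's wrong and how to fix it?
Bug: COUNT(*) cannot appear in WHERE; the per-group count doesn't exist yet

Fix: Group first with HAVING COUNT(*) >= 2, then COUNT the resulting groups

Corrected query:
SELECT COUNT(*) FROM (SELECT dept FROM employees GROUP BY dept HAVING COUNT(*) >= 2)

Result:
COUNT(*)
--------
2       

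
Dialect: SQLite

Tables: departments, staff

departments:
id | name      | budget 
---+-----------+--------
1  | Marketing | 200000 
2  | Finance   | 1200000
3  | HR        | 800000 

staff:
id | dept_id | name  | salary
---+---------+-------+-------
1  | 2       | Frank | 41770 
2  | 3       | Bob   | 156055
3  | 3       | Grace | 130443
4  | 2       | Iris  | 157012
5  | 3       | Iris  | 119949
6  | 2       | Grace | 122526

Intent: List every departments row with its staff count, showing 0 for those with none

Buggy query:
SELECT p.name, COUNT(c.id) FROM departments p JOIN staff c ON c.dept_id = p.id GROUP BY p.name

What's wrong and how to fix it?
Bug: An inner join excludes parents with zero children

Fix: Use LEFT JOIN so parents without children still appear (COUNT(c.id) gives 0)

Corrected query:
SELECT p.name, COUNT(c.id) FROM departments p LEFT JOIN staff c ON c.dept_id = p.id GROUP BY p.name

Result:
name      | COUNT(c.id)
----------+------------
Finance   | 3          
HR        | 3          
Marketing | 0          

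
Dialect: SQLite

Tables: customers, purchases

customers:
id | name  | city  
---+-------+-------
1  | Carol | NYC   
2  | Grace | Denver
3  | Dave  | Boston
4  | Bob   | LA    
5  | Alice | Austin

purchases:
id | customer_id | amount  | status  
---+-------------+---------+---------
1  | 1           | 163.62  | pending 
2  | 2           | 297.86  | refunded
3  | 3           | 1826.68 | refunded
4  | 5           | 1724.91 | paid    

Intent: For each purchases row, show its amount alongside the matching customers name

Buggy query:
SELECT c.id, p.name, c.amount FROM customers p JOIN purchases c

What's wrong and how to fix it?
Bug: JOIN with no ON clause produces a cartesian product; every purchases row pairs with every customers row

Fix: Specify the join condition linking the foreign key to the parent id

Corrected query:
SELECT c.id, p.name, c.amount FROM customers p JOIN purchases c ON c.customer_id = p.id

Result:
id | name  | amount 
---+-------+--------
1  | Carol | 163.62 
2  | Grace | 297.86 
3  | Dave  | 1826.68
4  | Alice | 1724.91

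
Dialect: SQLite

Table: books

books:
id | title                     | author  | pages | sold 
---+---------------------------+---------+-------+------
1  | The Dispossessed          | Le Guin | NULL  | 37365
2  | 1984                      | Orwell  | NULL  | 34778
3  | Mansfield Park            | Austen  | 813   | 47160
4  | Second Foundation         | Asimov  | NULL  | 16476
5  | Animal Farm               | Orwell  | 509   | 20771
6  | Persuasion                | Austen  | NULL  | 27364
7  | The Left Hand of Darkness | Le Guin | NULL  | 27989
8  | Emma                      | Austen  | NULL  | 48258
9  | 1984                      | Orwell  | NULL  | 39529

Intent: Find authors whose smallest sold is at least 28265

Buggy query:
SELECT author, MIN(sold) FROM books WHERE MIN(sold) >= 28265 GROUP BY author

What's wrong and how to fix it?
Bug: MIN() in WHERE is a misuse of aggregate

Fix: Use HAVING for the per-group MIN condition

Corrected query:
SELECT author, MIN(sold) FROM books GROUP BY author HAVING MIN(sold) >= 28265

Result:
(no rows)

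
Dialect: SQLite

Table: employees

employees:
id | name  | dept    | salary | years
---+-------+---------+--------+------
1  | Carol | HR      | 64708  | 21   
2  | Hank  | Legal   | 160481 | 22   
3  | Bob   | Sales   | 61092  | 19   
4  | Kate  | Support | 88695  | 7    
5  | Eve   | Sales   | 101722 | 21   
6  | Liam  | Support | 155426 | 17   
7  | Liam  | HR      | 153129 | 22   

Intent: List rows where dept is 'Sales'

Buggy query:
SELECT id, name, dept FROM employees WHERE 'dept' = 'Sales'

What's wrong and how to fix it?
Bug: Single quotes denote string literals in SQL; the column name is being compared as a constant string

Fix: Reference the column as dept without single quotes

Corrected query:
SELECT id, name, dept FROM employees WHERE dept = 'Sales'

Result:
id | name | dept 
---+------+------
3  | Bob  | Sales
5  | Eve  | Sales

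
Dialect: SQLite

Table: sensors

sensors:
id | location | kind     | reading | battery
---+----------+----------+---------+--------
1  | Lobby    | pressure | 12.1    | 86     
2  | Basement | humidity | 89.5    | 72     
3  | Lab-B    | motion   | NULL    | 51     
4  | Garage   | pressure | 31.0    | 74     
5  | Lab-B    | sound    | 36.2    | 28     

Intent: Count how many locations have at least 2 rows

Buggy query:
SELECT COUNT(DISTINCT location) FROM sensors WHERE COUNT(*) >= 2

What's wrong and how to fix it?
Bug: COUNT(*) cannot appear in WHERE; the per-group count doesn't exist yet

Fix: Group first with HAVING COUNT(*) >= 2, then COUNT the resulting groups

Corrected query:
SELECT COUNT(*) FROM (SELECT location FROM sensors GROUP BY location HAVING COUNT(*) >= 2)

Result:
COUNT(*)
--------
1       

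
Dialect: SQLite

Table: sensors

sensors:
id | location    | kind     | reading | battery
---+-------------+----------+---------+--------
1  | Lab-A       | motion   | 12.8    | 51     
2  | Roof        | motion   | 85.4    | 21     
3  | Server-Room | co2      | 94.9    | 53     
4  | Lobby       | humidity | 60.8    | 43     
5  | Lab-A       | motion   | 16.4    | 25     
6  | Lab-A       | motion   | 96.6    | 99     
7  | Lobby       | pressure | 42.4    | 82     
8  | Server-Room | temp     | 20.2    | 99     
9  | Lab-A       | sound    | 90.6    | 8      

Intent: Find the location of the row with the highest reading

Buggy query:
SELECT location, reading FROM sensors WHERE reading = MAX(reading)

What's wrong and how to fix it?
Bug: MAX(reading) is an aggregate and cannot be used directly in WHERE

Fix: Wrap MAX in a scalar subquery so WHERE compares against a single value

Corrected query:
SELECT location, reading FROM sensors WHERE reading = (SELECT MAX(reading) FROM sensors)

Result:
location | reading
---------+--------
Lab-A    | 96.6   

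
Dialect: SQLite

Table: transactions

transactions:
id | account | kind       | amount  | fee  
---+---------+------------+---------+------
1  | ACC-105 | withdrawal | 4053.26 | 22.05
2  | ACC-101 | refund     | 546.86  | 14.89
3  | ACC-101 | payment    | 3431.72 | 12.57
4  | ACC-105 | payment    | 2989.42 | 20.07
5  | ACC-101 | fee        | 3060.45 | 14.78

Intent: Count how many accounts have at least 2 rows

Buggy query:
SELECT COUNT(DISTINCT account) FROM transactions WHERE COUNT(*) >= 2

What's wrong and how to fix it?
Bug: WHERE filters individual rows, not groups, so a group-level COUNT is invalid there

Fix: Group first with HAVING COUNT(*) >= 2, then COUNT the resulting groups

Corrected query:
SELECT COUNT(*) FROM (SELECT account FROM transactions GROUP BY account HAVING COUNT(*) >= 2)

Result:
COUNT(*)
--------
2       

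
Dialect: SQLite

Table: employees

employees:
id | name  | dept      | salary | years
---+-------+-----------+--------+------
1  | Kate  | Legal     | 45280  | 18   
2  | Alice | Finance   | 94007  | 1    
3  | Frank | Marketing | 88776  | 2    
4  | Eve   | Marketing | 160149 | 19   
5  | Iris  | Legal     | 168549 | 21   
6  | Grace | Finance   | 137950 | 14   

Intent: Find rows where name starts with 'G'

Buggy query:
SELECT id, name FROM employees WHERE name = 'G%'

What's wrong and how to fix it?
Bug: '=' compares the literal string including the % character; pattern matching needs LIKE

Fix: Use LIKE for wildcard pattern matching

Corrected query:
SELECT id, name FROM employees WHERE name LIKE 'G%'

Result:
id | name 
---+------
6  | Grace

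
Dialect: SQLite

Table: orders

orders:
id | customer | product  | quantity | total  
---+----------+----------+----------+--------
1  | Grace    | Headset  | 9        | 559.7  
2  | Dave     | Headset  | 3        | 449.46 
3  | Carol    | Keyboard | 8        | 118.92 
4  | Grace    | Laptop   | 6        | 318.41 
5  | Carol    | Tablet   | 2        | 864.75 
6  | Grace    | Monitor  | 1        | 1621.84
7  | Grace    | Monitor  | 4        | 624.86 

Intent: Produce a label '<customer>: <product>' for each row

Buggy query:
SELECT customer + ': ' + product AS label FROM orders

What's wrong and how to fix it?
Bug: SQLite uses || for string concatenation; + coerces text to numbers (yielding 0)

Fix: Use the || operator for string concatenation

Corrected query:
SELECT customer || ': ' || product AS label FROM orders

Result:
label          
---------------
Grace: Headset 
Dave: Headset  
Carol: Keyboard
Grace: Laptop  
Carol: Tablet  
Grace: Monitor 
Grace: Monitor 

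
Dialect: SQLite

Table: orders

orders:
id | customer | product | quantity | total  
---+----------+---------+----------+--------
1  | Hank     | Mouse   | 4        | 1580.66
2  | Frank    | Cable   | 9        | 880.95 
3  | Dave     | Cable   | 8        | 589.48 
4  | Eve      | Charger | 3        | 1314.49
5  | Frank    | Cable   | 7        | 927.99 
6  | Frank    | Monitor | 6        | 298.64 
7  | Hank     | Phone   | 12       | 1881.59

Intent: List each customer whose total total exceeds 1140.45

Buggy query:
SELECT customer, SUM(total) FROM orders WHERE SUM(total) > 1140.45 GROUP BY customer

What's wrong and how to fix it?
Bug: Aggregate functions cannot appear in a WHERE clause

Fix: Move the aggregate condition to a HAVING clause

Corrected query:
SELECT customer, SUM(total) FROM orders GROUP BY customer HAVING SUM(total) > 1140.45

Result:
customer | SUM(total)
---------+-----------
Eve      | 1314.49   
Frank    | 2107.58   
Hank     | 3462.25   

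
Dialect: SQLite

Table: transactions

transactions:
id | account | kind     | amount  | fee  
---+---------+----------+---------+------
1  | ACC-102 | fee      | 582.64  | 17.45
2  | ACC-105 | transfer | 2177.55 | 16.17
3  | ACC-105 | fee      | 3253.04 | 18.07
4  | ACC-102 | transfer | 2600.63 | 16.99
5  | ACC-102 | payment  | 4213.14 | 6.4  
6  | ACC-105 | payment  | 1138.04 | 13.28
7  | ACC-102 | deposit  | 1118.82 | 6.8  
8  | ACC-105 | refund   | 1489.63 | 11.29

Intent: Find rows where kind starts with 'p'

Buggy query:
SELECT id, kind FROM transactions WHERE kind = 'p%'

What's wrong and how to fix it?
Bug: Wildcards only work with LIKE; '=' treats '%' as a literal character

Fix: Use LIKE for wildcard pattern matching

Corrected query:
SELECT id, kind FROM transactions WHERE kind LIKE 'p%'

Result:
id | kind   
---+--------
5  | payment
6  | payment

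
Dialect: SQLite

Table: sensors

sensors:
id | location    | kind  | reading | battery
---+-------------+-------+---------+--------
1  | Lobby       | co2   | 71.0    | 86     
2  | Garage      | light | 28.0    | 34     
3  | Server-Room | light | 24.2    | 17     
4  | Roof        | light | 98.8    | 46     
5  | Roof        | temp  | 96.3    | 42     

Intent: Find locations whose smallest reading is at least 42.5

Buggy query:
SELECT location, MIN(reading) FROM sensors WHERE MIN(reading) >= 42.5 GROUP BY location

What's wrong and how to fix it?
Bug: Aggregates like MIN are computed per group after WHERE runs

Fix: Replace WHERE with HAVING after the GROUP BY

Corrected query:
SELECT location, MIN(reading) FROM sensors GROUP BY location HAVING MIN(reading) >= 42.5

Result:
location | MIN(reading)
---------+-------------
Lobby    | 71          
Roof     | 96.3        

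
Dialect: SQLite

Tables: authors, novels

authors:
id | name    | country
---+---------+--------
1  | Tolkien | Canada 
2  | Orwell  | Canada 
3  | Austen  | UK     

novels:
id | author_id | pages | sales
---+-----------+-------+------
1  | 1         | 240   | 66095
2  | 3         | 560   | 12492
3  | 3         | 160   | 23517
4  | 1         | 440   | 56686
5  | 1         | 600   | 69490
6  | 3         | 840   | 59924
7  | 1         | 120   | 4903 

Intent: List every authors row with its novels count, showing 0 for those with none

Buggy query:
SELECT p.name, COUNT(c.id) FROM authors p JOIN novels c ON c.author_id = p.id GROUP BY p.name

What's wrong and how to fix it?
Bug: INNER JOIN drops authors rows that have no matching novels rows

Fix: Use LEFT JOIN so parents without children still appear (COUNT(c.id) gives 0)

Corrected query:
SELECT p.name, COUNT(c.id) FROM authors p LEFT JOIN novels c ON c.author_id = p.id GROUP BY p.name

Result:
name    | COUNT(c.id)
--------+------------
Austen  | 3          
Orwell  | 0          
Tolkien | 4          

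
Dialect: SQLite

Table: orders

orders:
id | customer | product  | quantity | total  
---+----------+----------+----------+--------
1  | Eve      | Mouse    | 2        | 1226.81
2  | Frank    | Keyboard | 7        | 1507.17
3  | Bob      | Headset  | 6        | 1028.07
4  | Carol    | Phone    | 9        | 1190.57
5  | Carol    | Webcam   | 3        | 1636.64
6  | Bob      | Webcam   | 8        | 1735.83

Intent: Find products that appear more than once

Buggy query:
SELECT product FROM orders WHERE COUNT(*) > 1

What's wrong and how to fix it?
Bug: WHERE can't reference COUNT(*); aggregates are computed after WHERE

Fix: GROUP BY product, then filter groups with HAVING COUNT(*) > 1

Corrected query:
SELECT product FROM orders GROUP BY product HAVING COUNT(*) > 1

Result:
product
-------
Webcam 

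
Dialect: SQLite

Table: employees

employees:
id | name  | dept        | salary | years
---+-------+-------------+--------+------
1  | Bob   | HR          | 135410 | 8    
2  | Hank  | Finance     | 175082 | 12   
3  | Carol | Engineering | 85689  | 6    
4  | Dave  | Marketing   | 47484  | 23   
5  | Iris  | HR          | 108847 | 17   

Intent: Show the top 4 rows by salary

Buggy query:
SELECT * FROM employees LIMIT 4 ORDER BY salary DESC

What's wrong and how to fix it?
Bug: LIMIT must come after ORDER BY

Fix: Sort with ORDER BY, then apply LIMIT

Corrected query:
SELECT * FROM employees ORDER BY salary DESC LIMIT 4

Result:
id | name  | dept        | salary | years
---+-------+-------------+--------+------
2  | Hank  | Finance     | 175082 | 12   
1  | Bob   | HR          | 135410 | 8    
5  | Iris  | HR          | 108847 | 17   
3  | Carol | Engineering | 85689  | 6    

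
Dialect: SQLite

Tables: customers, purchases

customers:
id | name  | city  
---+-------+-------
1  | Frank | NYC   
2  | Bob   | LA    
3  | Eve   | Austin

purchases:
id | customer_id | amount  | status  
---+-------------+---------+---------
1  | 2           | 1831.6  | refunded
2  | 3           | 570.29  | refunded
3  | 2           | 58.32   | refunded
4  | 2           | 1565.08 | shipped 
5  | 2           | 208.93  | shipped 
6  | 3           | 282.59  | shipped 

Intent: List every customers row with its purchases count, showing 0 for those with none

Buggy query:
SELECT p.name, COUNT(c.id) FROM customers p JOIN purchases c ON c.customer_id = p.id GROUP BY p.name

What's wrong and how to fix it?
Bug: An inner join excludes parents with zero children

Fix: Use LEFT JOIN so parents without children still appear (COUNT(c.id) gives 0)

Corrected query:
SELECT p.name, COUNT(c.id) FROM customers p LEFT JOIN purchases c ON c.customer_id = p.id GROUP BY p.name

Result:
name  | COUNT(c.id)
------+------------
Bob   | 4          
Eve   | 2          
Frank | 0          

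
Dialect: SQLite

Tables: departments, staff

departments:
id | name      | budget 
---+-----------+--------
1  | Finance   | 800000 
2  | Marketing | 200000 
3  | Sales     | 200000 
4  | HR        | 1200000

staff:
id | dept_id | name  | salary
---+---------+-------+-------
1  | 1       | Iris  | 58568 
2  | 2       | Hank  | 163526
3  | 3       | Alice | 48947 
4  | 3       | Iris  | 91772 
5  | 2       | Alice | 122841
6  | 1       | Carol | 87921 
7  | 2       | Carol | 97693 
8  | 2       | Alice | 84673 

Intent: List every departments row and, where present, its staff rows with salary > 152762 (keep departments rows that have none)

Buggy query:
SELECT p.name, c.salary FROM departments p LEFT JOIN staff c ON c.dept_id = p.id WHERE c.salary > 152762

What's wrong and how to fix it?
Bug: A WHERE condition on the right-hand table after LEFT JOIN drops unmatched parents

Fix: Move the right-table condition into the ON clause so unmatched parents are kept

Corrected query:
SELECT p.name, c.salary FROM departments p LEFT JOIN staff c ON c.dept_id = p.id AND c.salary > 152762

Result:
name      | salary
----------+-------
Finance   | NULL  
Marketing | 163526
Sales     | NULL  
HR        | NULL  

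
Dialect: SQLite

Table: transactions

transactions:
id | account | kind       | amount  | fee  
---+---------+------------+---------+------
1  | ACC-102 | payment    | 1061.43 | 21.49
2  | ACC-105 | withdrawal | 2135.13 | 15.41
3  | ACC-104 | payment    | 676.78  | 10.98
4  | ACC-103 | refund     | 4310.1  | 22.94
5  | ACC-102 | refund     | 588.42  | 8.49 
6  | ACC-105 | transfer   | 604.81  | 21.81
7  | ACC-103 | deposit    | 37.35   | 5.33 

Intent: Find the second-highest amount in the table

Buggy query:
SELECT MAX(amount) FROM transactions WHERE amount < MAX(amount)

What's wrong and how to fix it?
Bug: MAX(amount) on the right of the comparison is an aggregate-in-WHERE error

Fix: Put the inner MAX in a scalar subquery

Corrected query:
SELECT MAX(amount) FROM transactions WHERE amount < (SELECT MAX(amount) FROM transactions)

Result:
MAX(amount)
-----------
2135.13    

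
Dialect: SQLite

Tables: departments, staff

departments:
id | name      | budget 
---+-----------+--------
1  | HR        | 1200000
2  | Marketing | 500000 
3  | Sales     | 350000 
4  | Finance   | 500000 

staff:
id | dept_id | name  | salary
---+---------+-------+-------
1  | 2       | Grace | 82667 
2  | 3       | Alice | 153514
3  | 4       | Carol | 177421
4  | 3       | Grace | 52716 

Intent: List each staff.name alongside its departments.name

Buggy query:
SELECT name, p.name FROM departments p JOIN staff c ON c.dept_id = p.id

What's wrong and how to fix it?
Bug: Both tables have a 'name' column; the unqualified reference is ambiguous

Fix: Prefix ambiguous columns with the table alias

Corrected query:
SELECT c.name, p.name FROM departments p JOIN staff c ON c.dept_id = p.id

Result:
name  | name     
------+----------
Grace | Marketing
Alice | Sales    
Carol | Finance  
Grace | Sales    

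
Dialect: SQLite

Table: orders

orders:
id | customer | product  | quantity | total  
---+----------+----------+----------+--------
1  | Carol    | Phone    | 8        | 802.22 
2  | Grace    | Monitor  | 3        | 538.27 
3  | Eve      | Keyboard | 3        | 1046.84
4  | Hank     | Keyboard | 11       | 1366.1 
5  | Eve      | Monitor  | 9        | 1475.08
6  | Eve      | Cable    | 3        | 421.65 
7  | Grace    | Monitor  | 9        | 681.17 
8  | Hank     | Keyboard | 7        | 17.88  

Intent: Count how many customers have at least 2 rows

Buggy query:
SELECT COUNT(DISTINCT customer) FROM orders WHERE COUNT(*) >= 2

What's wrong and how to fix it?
Bug: COUNT(*) cannot appear in WHERE; the per-group count doesn't exist yet

Fix: Use a subquery that GROUPs and filters with HAVING, then count its rows

Corrected query:
SELECT COUNT(*) FROM (SELECT customer FROM orders GROUP BY customer HAVING COUNT(*) >= 2)

Result:
COUNT(*)
--------
3       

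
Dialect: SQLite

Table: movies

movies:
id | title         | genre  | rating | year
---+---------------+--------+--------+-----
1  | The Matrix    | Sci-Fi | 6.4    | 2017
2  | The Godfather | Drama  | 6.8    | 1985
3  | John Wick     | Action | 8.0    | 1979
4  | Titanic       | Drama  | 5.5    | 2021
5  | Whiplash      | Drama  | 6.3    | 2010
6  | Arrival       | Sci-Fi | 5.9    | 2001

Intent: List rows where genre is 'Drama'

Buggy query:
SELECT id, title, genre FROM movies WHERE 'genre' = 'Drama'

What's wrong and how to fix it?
Bug: 'genre' in single quotes is a string literal, not the column; the comparison is literal-vs-literal and never true

Fix: Reference the column as genre without single quotes

Corrected query:
SELECT id, title, genre FROM movies WHERE genre = 'Drama'

Result:
id | title         | genre
---+---------------+------
2  | The Godfather | Drama
4  | Titanic       | Drama
5  | Whiplash      | Drama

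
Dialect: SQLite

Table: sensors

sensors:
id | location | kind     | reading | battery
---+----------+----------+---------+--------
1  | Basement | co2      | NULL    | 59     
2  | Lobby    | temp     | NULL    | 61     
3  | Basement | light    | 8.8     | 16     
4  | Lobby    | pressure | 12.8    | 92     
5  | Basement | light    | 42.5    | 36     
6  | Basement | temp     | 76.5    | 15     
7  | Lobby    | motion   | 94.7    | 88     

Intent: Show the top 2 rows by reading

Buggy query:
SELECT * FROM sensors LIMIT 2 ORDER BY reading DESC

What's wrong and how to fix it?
Bug: LIMIT must come after ORDER BY

Fix: Sort with ORDER BY, then apply LIMIT

Corrected query:
SELECT * FROM sensors ORDER BY reading DESC LIMIT 2

Result:
id | location | kind   | reading | battery
---+----------+--------+---------+--------
7  | Lobby    | motion | 94.7    | 88     
6  | Basement | temp   | 76.5    | 15     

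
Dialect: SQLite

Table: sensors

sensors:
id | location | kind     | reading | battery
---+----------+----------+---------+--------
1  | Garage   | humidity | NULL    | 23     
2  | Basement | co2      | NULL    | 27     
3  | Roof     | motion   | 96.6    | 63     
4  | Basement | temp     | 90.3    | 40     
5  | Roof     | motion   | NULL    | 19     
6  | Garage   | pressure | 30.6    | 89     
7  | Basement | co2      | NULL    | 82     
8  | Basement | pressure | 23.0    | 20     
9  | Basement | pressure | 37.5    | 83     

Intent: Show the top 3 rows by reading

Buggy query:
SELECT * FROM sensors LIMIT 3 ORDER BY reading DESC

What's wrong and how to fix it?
Bug: LIMIT must come after ORDER BY

Fix: Swap the clauses: ORDER BY first, then LIMIT

Corrected query:
SELECT * FROM sensors ORDER BY reading DESC LIMIT 3

Result:
id | location | kind     | reading | battery
---+----------+----------+---------+--------
3  | Roof     | motion   | 96.6    | 63     
4  | Basement | temp     | 90.3    | 40     
9  | Basement | pressure | 37.5    | 83     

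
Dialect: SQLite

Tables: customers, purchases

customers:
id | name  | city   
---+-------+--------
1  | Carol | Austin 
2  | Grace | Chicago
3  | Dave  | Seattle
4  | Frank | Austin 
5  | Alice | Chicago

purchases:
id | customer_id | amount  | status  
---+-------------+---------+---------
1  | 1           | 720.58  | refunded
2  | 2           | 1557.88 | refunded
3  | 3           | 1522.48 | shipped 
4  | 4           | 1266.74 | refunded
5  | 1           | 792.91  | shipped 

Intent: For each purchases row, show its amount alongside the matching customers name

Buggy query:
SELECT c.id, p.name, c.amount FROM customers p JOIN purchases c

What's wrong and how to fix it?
Bug: JOIN with no ON clause produces a cartesian product; every purchases row pairs with every customers row

Fix: Add ON c.customer_id = p.id to the JOIN

Corrected query:
SELECT c.id, p.name, c.amount FROM customers p JOIN purchases c ON c.customer_id = p.id

Result:
id | name  | amount 
---+-------+--------
1  | Carol | 720.58 
2  | Grace | 1557.88
3  | Dave  | 1522.48
4  | Frank | 1266.74
5  | Carol | 792.91 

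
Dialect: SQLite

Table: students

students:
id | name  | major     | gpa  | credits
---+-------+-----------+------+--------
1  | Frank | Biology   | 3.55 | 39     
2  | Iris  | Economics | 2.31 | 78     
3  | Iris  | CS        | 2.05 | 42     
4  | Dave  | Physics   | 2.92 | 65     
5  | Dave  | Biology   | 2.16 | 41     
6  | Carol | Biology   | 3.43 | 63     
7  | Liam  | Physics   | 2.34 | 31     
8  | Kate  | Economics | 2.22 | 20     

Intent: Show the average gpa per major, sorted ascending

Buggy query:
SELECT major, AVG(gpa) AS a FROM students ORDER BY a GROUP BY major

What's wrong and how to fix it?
Bug: GROUP BY must precede ORDER BY

Fix: Move ORDER BY to the end, after GROUP BY

Corrected query:
SELECT major, AVG(gpa) AS a FROM students GROUP BY major ORDER BY a

Result:
major     | a       
----------+---------
CS        | 2.05    
Economics | 2.265   
Physics   | 2.63    
Biology   | 3.046667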